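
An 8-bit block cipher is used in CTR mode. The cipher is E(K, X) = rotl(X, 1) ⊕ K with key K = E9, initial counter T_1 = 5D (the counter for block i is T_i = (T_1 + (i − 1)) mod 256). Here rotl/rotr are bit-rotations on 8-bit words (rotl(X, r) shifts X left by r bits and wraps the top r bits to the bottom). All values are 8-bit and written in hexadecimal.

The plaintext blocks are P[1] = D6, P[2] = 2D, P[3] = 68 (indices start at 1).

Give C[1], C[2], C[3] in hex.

C[1] = 85, C[2] = 78, C[3] = 3F

CTR encryption: S_i = E(K, T_i) where T_i is the counter for block i; C_i = P_i ⊕ S_i.
C[1]: T = 5D, S = E(K, T) = 53; D6 ⊕ 53 = 85.
C[2]: T = 5E, S = E(K, T) = 55; 2D ⊕ 55 = 78.
C[3]: T = 5F, S = E(K, T) = 57; 68 ⊕ 57 = 3F.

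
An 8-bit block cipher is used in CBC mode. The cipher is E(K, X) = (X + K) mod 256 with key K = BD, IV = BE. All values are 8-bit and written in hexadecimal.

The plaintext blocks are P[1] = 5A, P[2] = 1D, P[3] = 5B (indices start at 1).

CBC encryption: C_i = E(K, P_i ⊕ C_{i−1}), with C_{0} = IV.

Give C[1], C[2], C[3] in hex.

C[1]: P[1] ⊕ BE = E4; E(K, E4) = A1.
C[2]: P[2] ⊕ A1 = BC; E(K, BC) = 79.
C[3]: P[3] ⊕ 79 = 22; E(K, 22) = DF.

C[1] = A1, C[2] = 79, C[3] = DF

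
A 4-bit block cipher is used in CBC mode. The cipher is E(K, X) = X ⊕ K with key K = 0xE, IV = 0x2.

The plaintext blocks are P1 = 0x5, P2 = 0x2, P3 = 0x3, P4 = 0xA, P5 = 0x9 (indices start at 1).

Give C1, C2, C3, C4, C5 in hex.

C1 = 0x9, C2 = 0x5, C3 = 0x8, C4 = 0xC, C5 = 0xB

CBC encryption: C_i = E(K, P_i ⊕ C_{i−1}), with C_{0} = IV.
C1: P1 ⊕ 0x2 = 0x7; E(K, 0x7) = 0x9.
C2: P2 ⊕ 0x9 = 0xB; E(K, 0xB) = 0x5.
C3: P3 ⊕ 0x5 = 0x6; E(K, 0x6) = 0x8.
C4: P4 ⊕ 0x8 = 0x2; E(K, 0x2) = 0xC.
C5: P5 ⊕ 0xC = 0x5; E(K, 0x5) = 0xB.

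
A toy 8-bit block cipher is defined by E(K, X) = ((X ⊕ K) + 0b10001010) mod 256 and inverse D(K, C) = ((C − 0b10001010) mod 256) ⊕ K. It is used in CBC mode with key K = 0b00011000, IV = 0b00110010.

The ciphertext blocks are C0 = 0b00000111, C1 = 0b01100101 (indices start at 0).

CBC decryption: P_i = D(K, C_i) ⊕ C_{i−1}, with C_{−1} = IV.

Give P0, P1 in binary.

P0 = 0b01010111, P1 = 0b11000100

P0: D(K, 0b00000111) = 0b01100101; 0b01100101 ⊕ 0b00110010 = 0b01010111.
P1: D(K, 0b01100101) = 0b11000011; 0b11000011 ⊕ 0b00000111 = 0b11000100.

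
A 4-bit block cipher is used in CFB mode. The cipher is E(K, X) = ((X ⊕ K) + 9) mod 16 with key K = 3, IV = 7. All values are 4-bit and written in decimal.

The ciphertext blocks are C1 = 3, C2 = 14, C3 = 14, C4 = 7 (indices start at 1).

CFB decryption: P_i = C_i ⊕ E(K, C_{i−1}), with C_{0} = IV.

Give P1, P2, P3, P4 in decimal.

P1 = 14, P2 = 7, P3 = 8, P4 = 1

P1: E(K, 7) = 13; 3 ⊕ 13 = 14.
P2: E(K, 3) = 9; 14 ⊕ 9 = 7.
P3: E(K, 14) = 6; 14 ⊕ 6 = 8.
P4: E(K, 14) = 6; 7 ⊕ 6 = 1.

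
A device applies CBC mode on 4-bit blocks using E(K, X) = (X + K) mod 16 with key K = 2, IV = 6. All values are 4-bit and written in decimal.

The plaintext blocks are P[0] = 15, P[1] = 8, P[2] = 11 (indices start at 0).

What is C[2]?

CBC encryption: C_i = E(K, P_i ⊕ C_{i−1}), with C_{−1} = IV.
C[0]: P[0] ⊕ 6 = 9; E(K, 9) = 11.
C[1]: P[1] ⊕ 11 = 3; E(K, 3) = 5.
C[2]: P[2] ⊕ 5 = 14; E(K, 14) = 0.

C[2] = 0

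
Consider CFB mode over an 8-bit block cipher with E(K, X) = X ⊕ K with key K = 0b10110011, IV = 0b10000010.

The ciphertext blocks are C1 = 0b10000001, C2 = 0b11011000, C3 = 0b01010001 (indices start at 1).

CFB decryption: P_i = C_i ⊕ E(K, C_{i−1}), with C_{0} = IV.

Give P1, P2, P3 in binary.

P1 = 0b10110000, P2 = 0b11101010, P3 = 0b00111010

P1: E(K, 0b10000010) = 0b00110001; 0b10000001 ⊕ 0b00110001 = 0b10110000.
P2: E(K, 0b10000001) = 0b00110010; 0b11011000 ⊕ 0b00110010 = 0b11101010.
P3: E(K, 0b11011000) = 0b01101011; 0b01010001 ⊕ 0b01101011 = 0b00111010.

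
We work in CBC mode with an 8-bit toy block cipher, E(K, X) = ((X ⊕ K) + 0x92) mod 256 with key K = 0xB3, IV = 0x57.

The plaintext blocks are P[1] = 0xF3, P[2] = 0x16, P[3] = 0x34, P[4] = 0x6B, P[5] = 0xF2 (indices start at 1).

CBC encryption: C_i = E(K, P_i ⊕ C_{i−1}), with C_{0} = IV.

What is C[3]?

C[3] = 0xAB

C[1]: P[1] ⊕ 0x57 = 0xA4; E(K, 0xA4) = 0xA9.
C[2]: P[2] ⊕ 0xA9 = 0xBF; E(K, 0xBF) = 0x9E.
C[3]: P[3] ⊕ 0x9E = 0xAA; E(K, 0xAA) = 0xAB.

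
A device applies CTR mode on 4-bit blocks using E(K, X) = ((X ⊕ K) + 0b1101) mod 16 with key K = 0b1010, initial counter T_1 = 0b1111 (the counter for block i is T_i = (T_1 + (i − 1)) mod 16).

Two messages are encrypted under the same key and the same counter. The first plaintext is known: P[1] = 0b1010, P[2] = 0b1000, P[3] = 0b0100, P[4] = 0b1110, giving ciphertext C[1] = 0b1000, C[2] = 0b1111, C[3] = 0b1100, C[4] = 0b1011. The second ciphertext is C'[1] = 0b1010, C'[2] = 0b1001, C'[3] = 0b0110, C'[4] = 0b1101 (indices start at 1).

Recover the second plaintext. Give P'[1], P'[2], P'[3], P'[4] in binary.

In CTR with a reused counter, both messages share the same keystream S_i, so C_i ⊕ C'_i = P_i ⊕ P'_i and thus P'_i = P_i ⊕ C_i ⊕ C'_i.
P'[1]: 0b1010 ⊕ 0b1000 ⊕ 0b1010 = 0b1000.
P'[2]: 0b1000 ⊕ 0b1111 ⊕ 0b1001 = 0b1110.
P'[3]: 0b0100 ⊕ 0b1100 ⊕ 0b0110 = 0b1110.
P'[4]: 0b1110 ⊕ 0b1011 ⊕ 0b1101 = 0b1000.

P'[1] = 0b1000, P'[2] = 0b1110, P'[3] = 0b1110, P'[4] = 0b1000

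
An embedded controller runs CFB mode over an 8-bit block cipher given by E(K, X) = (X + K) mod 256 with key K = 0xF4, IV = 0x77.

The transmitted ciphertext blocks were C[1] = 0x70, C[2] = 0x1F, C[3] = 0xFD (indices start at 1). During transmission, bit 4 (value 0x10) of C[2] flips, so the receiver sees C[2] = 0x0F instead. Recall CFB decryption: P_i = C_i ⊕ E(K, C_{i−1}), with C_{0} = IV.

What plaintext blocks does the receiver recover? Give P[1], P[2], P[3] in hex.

P[1] = 0x1B, P[2] = 0x6B, P[3] = 0xFE

Only C[2] changed, to 0x0F. In CFB, a change in C_i flips the same bit in P_i and garbles P_{i+1}. Decrypting the received ciphertext:
P[1]: E(K, 0x77) = 0x6B; 0x70 ⊕ 0x6B = 0x1B.
P[2]: E(K, 0x70) = 0x64; 0x0F ⊕ 0x64 = 0x6B.
P[3]: E(K, 0x0F) = 0x03; 0xFD ⊕ 0x03 = 0xFE.
Blocks that differ from the original plaintext: P[2], P[3].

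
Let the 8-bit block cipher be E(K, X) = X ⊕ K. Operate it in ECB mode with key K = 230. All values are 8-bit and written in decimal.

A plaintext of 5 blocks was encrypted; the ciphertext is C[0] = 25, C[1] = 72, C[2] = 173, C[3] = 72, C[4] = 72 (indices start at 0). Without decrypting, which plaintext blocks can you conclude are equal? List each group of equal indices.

P[1] = P[3] = P[4]

ECB encrypts each block independently with the same key, so equal ciphertext blocks imply equal plaintext blocks.
C[1] = C[3] = C[4] = 72, so P[1] = P[3] = P[4].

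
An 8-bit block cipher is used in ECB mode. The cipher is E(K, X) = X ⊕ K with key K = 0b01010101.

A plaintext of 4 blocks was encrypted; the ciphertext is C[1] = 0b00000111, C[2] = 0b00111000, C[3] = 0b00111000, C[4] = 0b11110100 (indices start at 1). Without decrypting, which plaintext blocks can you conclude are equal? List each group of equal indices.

P[2] = P[3]

ECB encrypts each block independently with the same key, so equal ciphertext blocks imply equal plaintext blocks.
C[2] = C[3] = 0b00111000, so P[2] = P[3].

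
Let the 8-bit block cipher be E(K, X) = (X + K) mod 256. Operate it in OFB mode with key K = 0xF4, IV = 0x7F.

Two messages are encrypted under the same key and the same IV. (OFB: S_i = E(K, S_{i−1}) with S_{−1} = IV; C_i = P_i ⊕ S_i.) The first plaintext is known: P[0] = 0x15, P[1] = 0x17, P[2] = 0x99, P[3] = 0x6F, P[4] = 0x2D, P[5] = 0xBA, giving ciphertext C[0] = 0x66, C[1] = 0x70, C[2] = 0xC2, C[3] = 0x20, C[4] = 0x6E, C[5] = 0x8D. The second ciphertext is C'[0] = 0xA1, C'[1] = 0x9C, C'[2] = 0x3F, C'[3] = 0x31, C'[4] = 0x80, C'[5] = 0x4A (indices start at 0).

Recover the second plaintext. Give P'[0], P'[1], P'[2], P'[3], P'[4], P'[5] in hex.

P'[0] = 0xD2, P'[1] = 0xFB, P'[2] = 0x64, P'[3] = 0x7E, P'[4] = 0xC3, P'[5] = 0x7D

In OFB with a reused IV, both messages share the same keystream S_i, so C_i ⊕ C'_i = P_i ⊕ P'_i and thus P'_i = P_i ⊕ C_i ⊕ C'_i.
P'[0]: 0x15 ⊕ 0x66 ⊕ 0xA1 = 0xD2.
P'[1]: 0x17 ⊕ 0x70 ⊕ 0x9C = 0xFB.
P'[2]: 0x99 ⊕ 0xC2 ⊕ 0x3F = 0x64.
P'[3]: 0x6F ⊕ 0x20 ⊕ 0x31 = 0x7E.
P'[4]: 0x2D ⊕ 0x6E ⊕ 0x80 = 0xC3.
P'[5]: 0xBA ⊕ 0x8D ⊕ 0x4A = 0x7D.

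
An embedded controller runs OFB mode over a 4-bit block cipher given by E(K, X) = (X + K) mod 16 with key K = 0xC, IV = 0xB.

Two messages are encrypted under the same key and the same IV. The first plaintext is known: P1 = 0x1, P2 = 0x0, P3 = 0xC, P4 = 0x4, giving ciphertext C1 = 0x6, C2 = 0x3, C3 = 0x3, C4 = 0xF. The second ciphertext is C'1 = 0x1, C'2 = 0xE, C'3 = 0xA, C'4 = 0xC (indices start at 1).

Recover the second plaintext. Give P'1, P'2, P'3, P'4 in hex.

P'1 = 0x6, P'2 = 0xD, P'3 = 0x5, P'4 = 0x7

In OFB with a reused IV, both messages share the same keystream S_i, so C_i ⊕ C'_i = P_i ⊕ P'_i and thus P'_i = P_i ⊕ C_i ⊕ C'_i.
P'1: 0x1 ⊕ 0x6 ⊕ 0x1 = 0x6.
P'2: 0x0 ⊕ 0x3 ⊕ 0xE = 0xD.
P'3: 0xC ⊕ 0x3 ⊕ 0xA = 0x5.
P'4: 0x4 ⊕ 0xF ⊕ 0xC = 0x7.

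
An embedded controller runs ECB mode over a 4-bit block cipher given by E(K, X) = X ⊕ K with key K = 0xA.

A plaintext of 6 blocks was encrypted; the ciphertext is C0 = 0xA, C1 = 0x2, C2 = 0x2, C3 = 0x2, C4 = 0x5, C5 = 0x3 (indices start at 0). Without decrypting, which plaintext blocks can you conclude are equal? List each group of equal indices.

ECB encrypts each block independently with the same key, so equal ciphertext blocks imply equal plaintext blocks.
C1 = C2 = C3 = 0x2, so P1 = P2 = P3.

P1 = P2 = P3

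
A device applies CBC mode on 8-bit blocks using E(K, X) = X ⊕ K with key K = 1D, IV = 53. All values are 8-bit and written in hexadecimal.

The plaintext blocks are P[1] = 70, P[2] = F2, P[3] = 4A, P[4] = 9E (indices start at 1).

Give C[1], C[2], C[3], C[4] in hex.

C[1] = 3E, C[2] = D1, C[3] = 86, C[4] = 05

CBC encryption: C_i = E(K, P_i ⊕ C_{i−1}), with C_{0} = IV.
C[1]: P[1] ⊕ 53 = 23; E(K, 23) = 3E.
C[2]: P[2] ⊕ 3E = CC; E(K, CC) = D1.
C[3]: P[3] ⊕ D1 = 9B; E(K, 9B) = 86.
C[4]: P[4] ⊕ 86 = 18; E(K, 18) = 05.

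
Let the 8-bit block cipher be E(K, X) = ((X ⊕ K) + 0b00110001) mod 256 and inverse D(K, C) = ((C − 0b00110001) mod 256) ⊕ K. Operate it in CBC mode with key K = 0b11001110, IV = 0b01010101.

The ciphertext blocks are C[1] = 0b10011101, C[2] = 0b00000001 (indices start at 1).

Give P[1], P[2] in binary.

CBC decryption: P_i = D(K, C_i) ⊕ C_{i−1}, with C_{0} = IV.
P[1]: D(K, 0b10011101) = 0b10100010; 0b10100010 ⊕ 0b01010101 = 0b11110111.
P[2]: D(K, 0b00000001) = 0b00011110; 0b00011110 ⊕ 0b10011101 = 0b10000011.

P[1] = 0b11110111, P[2] = 0b10000011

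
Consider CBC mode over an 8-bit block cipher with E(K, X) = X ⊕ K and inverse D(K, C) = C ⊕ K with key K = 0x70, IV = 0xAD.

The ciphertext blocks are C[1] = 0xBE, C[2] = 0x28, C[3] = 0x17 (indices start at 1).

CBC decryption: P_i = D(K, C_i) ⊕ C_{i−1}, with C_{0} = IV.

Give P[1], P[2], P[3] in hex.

P[1] = 0x63, P[2] = 0xE6, P[3] = 0x4F

P[1]: D(K, 0xBE) = 0xCE; 0xCE ⊕ 0xAD = 0x63.
P[2]: D(K, 0x28) = 0x58; 0x58 ⊕ 0xBE = 0xE6.
P[3]: D(K, 0x17) = 0x67; 0x67 ⊕ 0x28 = 0x4F.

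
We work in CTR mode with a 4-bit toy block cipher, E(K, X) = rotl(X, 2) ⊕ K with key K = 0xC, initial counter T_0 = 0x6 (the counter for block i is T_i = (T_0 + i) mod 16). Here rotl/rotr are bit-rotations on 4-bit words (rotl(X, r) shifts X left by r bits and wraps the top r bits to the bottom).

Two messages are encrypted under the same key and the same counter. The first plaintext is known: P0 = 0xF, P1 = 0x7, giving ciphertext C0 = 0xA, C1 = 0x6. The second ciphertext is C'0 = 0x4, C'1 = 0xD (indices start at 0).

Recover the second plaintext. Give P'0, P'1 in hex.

P'0 = 0x1, P'1 = 0xC

In CTR with a reused counter, both messages share the same keystream S_i, so C_i ⊕ C'_i = P_i ⊕ P'_i and thus P'_i = P_i ⊕ C_i ⊕ C'_i.
P'0: 0xF ⊕ 0xA ⊕ 0x4 = 0x1.
P'1: 0x7 ⊕ 0x6 ⊕ 0xD = 0xC.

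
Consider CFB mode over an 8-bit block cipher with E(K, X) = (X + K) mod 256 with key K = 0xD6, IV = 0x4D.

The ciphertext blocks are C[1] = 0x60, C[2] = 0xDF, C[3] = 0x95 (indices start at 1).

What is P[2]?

P[2] = 0xE9

CFB decryption: P_i = C_i ⊕ E(K, C_{i−1}), with C_{0} = IV.
P[2]: E(K, 0x60) = 0x36; 0xDF ⊕ 0x36 = 0xE9.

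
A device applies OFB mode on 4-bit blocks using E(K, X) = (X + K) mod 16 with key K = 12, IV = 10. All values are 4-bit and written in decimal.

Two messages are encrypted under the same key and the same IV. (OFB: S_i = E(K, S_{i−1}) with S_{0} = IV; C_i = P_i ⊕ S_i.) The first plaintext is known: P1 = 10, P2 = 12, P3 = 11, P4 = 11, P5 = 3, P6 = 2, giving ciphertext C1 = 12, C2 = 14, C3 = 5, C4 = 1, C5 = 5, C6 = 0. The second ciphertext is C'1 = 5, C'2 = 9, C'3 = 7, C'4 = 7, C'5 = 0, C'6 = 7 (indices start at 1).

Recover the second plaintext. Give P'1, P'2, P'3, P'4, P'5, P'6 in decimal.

P'1 = 3, P'2 = 11, P'3 = 9, P'4 = 13, P'5 = 6, P'6 = 5

In OFB with a reused IV, both messages share the same keystream S_i, so C_i ⊕ C'_i = P_i ⊕ P'_i and thus P'_i = P_i ⊕ C_i ⊕ C'_i.
P'1: 10 ⊕ 12 ⊕ 5 = 3.
P'2: 12 ⊕ 14 ⊕ 9 = 11.
P'3: 11 ⊕ 5 ⊕ 7 = 9.
P'4: 11 ⊕ 1 ⊕ 7 = 13.
P'5: 3 ⊕ 5 ⊕ 0 = 6.
P'6: 2 ⊕ 0 ⊕ 7 = 5.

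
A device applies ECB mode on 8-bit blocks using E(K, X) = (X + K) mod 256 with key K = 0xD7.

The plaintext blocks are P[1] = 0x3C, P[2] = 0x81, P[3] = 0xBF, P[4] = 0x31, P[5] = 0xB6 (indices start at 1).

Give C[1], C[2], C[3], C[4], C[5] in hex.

ECB encryption: C_i = E(K, P_i).
C[1]: E(K, 0x3C) = 0x13.
C[2]: E(K, 0x81) = 0x58.
C[3]: E(K, 0xBF) = 0x96.
C[4]: E(K, 0x31) = 0x08.
C[5]: E(K, 0xB6) = 0x8D.

C[1] = 0x13, C[2] = 0x58, C[3] = 0x96, C[4] = 0x08, C[5] = 0x8D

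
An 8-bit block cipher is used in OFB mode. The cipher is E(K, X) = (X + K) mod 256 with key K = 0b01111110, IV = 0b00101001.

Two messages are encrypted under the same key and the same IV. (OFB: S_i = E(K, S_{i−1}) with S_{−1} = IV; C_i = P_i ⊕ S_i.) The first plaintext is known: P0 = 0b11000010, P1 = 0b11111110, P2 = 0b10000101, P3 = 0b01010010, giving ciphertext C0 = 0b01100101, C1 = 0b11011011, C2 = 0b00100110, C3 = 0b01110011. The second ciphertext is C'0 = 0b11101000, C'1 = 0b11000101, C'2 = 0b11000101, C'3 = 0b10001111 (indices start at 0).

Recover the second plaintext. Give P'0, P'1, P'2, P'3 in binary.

In OFB with a reused IV, both messages share the same keystream S_i, so C_i ⊕ C'_i = P_i ⊕ P'_i and thus P'_i = P_i ⊕ C_i ⊕ C'_i.
P'0: 0b11000010 ⊕ 0b01100101 ⊕ 0b11101000 = 0b01001111.
P'1: 0b11111110 ⊕ 0b11011011 ⊕ 0b11000101 = 0b11100000.
P'2: 0b10000101 ⊕ 0b00100110 ⊕ 0b11000101 = 0b01100110.
P'3: 0b01010010 ⊕ 0b01110011 ⊕ 0b10001111 = 0b10101110.

P'0 = 0b01001111, P'1 = 0b11100000, P'2 = 0b01100110, P'3 = 0b10101110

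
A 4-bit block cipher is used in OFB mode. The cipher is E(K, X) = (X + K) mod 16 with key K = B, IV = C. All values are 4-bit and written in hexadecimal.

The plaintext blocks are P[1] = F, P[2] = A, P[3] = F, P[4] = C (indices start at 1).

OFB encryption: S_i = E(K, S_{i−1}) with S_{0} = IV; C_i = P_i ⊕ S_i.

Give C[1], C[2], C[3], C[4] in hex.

C[1] = 8, C[2] = 8, C[3] = 2, C[4] = 4

C[1]: S = E(K, C) = 7; F ⊕ 7 = 8.
C[2]: S = E(K, 7) = 2; A ⊕ 2 = 8.
C[3]: S = E(K, 2) = D; F ⊕ D = 2.
C[4]: S = E(K, D) = 8; C ⊕ 8 = 4.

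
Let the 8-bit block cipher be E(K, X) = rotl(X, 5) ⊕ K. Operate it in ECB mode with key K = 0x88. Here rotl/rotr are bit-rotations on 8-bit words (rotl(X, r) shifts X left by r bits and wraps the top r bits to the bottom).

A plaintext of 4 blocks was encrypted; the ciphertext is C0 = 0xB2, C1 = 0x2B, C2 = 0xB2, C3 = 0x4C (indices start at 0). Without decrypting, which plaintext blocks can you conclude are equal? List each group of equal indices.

ECB encrypts each block independently with the same key, so equal ciphertext blocks imply equal plaintext blocks.
C0 = C2 = 0xB2, so P0 = P2.

P0 = P2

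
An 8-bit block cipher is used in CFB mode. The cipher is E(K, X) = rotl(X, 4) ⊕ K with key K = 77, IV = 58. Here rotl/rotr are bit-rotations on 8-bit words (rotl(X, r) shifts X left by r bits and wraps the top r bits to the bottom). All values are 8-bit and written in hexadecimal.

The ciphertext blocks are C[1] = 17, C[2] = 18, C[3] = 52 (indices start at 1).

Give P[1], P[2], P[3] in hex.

P[1] = E5, P[2] = 1E, P[3] = A4

CFB decryption: P_i = C_i ⊕ E(K, C_{i−1}), with C_{0} = IV.
P[1]: E(K, 58) = F2; 17 ⊕ F2 = E5.
P[2]: E(K, 17) = 06; 18 ⊕ 06 = 1E.
P[3]: E(K, 18) = F6; 52 ⊕ F6 = A4.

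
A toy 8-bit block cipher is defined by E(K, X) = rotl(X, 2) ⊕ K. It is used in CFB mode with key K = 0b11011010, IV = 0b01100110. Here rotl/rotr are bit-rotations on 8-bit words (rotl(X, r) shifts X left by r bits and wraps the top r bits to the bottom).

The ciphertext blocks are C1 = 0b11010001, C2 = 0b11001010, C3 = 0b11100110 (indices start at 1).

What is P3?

CFB decryption: P_i = C_i ⊕ E(K, C_{i−1}), with C_{0} = IV.
P3: E(K, 0b11001010) = 0b11110001; 0b11100110 ⊕ 0b11110001 = 0b00010111.

P3 = 0b00010111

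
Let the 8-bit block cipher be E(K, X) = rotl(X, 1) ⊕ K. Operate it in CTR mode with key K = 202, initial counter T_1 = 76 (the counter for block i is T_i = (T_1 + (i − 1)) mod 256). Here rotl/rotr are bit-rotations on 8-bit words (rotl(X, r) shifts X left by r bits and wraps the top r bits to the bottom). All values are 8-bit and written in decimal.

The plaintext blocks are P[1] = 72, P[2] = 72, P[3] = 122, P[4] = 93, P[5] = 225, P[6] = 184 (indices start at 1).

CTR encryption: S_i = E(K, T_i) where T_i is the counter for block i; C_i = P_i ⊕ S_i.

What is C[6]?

C[6] = 208

C[1]: T = 76, S = E(K, T) = 82; 72 ⊕ 82 = 26.
C[2]: T = 77, S = E(K, T) = 80; 72 ⊕ 80 = 24.
C[3]: T = 78, S = E(K, T) = 86; 122 ⊕ 86 = 44.
C[4]: T = 79, S = E(K, T) = 84; 93 ⊕ 84 = 9.
C[5]: T = 80, S = E(K, T) = 106; 225 ⊕ 106 = 139.
C[6]: T = 81, S = E(K, T) = 104; 184 ⊕ 104 = 208.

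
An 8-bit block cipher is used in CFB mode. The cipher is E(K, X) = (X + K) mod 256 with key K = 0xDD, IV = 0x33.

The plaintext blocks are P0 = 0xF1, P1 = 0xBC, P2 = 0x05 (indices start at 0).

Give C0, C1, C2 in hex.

CFB encryption: C_i = P_i ⊕ E(K, C_{i−1}), with C_{−1} = IV.
C0: E(K, 0x33) = 0x10; 0xF1 ⊕ 0x10 = 0xE1.
C1: E(K, 0xE1) = 0xBE; 0xBC ⊕ 0xBE = 0x02.
C2: E(K, 0x02) = 0xDF; 0x05 ⊕ 0xDF = 0xDA.

C0 = 0xE1, C1 = 0x02, C2 = 0xDA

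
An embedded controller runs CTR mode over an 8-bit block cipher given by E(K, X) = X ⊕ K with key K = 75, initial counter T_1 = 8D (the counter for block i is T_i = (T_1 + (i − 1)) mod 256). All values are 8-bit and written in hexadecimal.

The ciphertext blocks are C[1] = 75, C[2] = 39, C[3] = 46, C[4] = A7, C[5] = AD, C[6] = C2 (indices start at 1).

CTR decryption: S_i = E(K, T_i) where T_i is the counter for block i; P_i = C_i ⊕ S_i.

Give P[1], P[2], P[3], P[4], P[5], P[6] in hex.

P[1] = 8D, P[2] = C2, P[3] = BC, P[4] = 42, P[5] = 49, P[6] = 25

P[1]: T = 8D, S = E(K, T) = F8; 75 ⊕ F8 = 8D.
P[2]: T = 8E, S = E(K, T) = FB; 39 ⊕ FB = C2.
P[3]: T = 8F, S = E(K, T) = FA; 46 ⊕ FA = BC.
P[4]: T = 90, S = E(K, T) = E5; A7 ⊕ E5 = 42.
P[5]: T = 91, S = E(K, T) = E4; AD ⊕ E4 = 49.
P[6]: T = 92, S = E(K, T) = E7; C2 ⊕ E7 = 25.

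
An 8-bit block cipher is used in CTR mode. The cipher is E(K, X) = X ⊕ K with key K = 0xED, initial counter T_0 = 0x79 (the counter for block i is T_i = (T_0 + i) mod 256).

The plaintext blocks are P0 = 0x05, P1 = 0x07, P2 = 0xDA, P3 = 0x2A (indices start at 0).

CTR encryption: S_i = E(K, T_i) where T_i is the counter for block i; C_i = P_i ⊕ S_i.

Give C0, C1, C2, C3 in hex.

C0 = 0x91, C1 = 0x90, C2 = 0x4C, C3 = 0xBB

C0: T = 0x79, S = E(K, T) = 0x94; 0x05 ⊕ 0x94 = 0x91.
C1: T = 0x7A, S = E(K, T) = 0x97; 0x07 ⊕ 0x97 = 0x90.
C2: T = 0x7B, S = E(K, T) = 0x96; 0xDA ⊕ 0x96 = 0x4C.
C3: T = 0x7C, S = E(K, T) = 0x91; 0x2A ⊕ 0x91 = 0xBB.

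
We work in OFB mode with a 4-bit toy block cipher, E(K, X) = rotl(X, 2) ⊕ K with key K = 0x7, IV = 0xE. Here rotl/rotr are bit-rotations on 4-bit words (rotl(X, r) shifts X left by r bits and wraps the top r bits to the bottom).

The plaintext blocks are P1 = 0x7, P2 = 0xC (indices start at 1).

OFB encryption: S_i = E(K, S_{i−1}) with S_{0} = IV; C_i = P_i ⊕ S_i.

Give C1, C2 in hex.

C1: S = E(K, 0xE) = 0xC; 0x7 ⊕ 0xC = 0xB.
C2: S = E(K, 0xC) = 0x4; 0xC ⊕ 0x4 = 0x8.

C1 = 0xB, C2 = 0x8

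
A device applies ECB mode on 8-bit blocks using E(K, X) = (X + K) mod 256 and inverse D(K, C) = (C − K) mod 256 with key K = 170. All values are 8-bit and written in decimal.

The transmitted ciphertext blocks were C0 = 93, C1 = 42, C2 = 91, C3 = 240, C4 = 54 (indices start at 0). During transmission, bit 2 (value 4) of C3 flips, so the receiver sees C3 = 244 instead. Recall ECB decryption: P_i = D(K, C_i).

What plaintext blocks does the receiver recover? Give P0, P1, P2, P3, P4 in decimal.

Only C3 changed, to 244. In ECB, a change in C_i affects only P_i. Decrypting the received ciphertext:
P0: D(K, 93) = 179.
P1: D(K, 42) = 128.
P2: D(K, 91) = 177.
P3: D(K, 244) = 74.
P4: D(K, 54) = 140.
Blocks that differ from the original plaintext: P3.

P0 = 179, P1 = 128, P2 = 177, P3 = 74, P4 = 140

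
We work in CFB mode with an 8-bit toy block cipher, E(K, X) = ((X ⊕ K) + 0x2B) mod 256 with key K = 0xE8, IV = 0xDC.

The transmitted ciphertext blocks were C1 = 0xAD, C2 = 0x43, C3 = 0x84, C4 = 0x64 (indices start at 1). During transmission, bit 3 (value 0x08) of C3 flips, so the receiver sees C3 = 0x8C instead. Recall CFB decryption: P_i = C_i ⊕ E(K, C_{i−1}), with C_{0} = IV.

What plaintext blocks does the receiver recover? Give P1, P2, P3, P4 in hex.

P1 = 0xF2, P2 = 0x33, P3 = 0x5A, P4 = 0xEB

Only C3 changed, to 0x8C. In CFB, a change in C_i flips the same bit in P_i and garbles P_{i+1}. Decrypting the received ciphertext:
P1: E(K, 0xDC) = 0x5F; 0xAD ⊕ 0x5F = 0xF2.
P2: E(K, 0xAD) = 0x70; 0x43 ⊕ 0x70 = 0x33.
P3: E(K, 0x43) = 0xD6; 0x8C ⊕ 0xD6 = 0x5A.
P4: E(K, 0x8C) = 0x8F; 0x64 ⊕ 0x8F = 0xEB.
Blocks that differ from the original plaintext: P3, P4.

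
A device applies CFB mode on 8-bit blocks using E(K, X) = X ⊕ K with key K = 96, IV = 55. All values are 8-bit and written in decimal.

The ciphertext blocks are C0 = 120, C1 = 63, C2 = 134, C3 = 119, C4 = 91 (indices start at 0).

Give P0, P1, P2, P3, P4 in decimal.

CFB decryption: P_i = C_i ⊕ E(K, C_{i−1}), with C_{−1} = IV.
P0: E(K, 55) = 87; 120 ⊕ 87 = 47.
P1: E(K, 120) = 24; 63 ⊕ 24 = 39.
P2: E(K, 63) = 95; 134 ⊕ 95 = 217.
P3: E(K, 134) = 230; 119 ⊕ 230 = 145.
P4: E(K, 119) = 23; 91 ⊕ 23 = 76.

P0 = 47, P1 = 39, P2 = 217, P3 = 145, P4 = 76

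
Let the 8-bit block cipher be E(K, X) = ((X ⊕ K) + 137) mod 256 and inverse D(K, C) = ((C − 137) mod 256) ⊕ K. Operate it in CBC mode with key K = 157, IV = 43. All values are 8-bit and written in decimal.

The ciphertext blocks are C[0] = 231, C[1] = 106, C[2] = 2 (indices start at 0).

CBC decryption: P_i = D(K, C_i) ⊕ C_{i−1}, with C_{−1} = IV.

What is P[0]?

P[0]: D(K, 231) = 195; 195 ⊕ 43 = 232.

P[0] = 232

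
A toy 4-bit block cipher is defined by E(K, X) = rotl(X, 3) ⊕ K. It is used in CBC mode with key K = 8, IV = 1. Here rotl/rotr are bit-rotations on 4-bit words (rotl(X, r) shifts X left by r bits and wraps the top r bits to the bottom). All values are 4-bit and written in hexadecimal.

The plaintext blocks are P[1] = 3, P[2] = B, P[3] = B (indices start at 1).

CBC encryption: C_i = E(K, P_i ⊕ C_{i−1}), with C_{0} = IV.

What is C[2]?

C[2] = 9

C[1]: P[1] ⊕ 1 = 2; E(K, 2) = 9.
C[2]: P[2] ⊕ 9 = 2; E(K, 2) = 9.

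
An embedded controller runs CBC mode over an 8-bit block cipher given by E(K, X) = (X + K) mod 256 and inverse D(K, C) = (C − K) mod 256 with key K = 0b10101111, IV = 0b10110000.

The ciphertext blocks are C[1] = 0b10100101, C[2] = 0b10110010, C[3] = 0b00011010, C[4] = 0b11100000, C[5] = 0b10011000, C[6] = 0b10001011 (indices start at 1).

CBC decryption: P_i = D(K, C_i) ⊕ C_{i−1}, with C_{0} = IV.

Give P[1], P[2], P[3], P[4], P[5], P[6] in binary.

P[1]: D(K, 0b10100101) = 0b11110110; 0b11110110 ⊕ 0b10110000 = 0b01000110.
P[2]: D(K, 0b10110010) = 0b00000011; 0b00000011 ⊕ 0b10100101 = 0b10100110.
P[3]: D(K, 0b00011010) = 0b01101011; 0b01101011 ⊕ 0b10110010 = 0b11011001.
P[4]: D(K, 0b11100000) = 0b00110001; 0b00110001 ⊕ 0b00011010 = 0b00101011.
P[5]: D(K, 0b10011000) = 0b11101001; 0b11101001 ⊕ 0b11100000 = 0b00001001.
P[6]: D(K, 0b10001011) = 0b11011100; 0b11011100 ⊕ 0b10011000 = 0b01000100.

P[1] = 0b01000110, P[2] = 0b10100110, P[3] = 0b11011001, P[4] = 0b00101011, P[5] = 0b00001001, P[6] = 0b01000100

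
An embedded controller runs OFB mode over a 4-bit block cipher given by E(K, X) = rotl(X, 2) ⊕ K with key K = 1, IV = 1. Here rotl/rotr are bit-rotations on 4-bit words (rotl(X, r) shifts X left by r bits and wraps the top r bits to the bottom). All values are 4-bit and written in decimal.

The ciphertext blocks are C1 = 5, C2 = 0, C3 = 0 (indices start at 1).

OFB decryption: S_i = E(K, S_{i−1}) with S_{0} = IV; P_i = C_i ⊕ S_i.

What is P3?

P1: S = E(K, 1) = 5; 5 ⊕ 5 = 0.
P2: S = E(K, 5) = 4; 0 ⊕ 4 = 4.
P3: S = E(K, 4) = 0; 0 ⊕ 0 = 0.

P3 = 0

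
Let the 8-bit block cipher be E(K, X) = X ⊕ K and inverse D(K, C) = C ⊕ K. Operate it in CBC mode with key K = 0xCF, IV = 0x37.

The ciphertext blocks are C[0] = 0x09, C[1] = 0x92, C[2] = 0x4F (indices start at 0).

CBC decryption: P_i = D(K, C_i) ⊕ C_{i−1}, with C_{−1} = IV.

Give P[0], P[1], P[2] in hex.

P[0]: D(K, 0x09) = 0xC6; 0xC6 ⊕ 0x37 = 0xF1.
P[1]: D(K, 0x92) = 0x5D; 0x5D ⊕ 0x09 = 0x54.
P[2]: D(K, 0x4F) = 0x80; 0x80 ⊕ 0x92 = 0x12.

P[0] = 0xF1, P[1] = 0x54, P[2] = 0x12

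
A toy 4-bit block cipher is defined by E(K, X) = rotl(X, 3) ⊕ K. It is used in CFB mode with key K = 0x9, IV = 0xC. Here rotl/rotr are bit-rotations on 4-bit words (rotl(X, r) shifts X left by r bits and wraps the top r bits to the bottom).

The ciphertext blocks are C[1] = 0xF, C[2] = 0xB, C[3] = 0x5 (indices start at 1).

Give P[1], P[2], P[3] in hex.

CFB decryption: P_i = C_i ⊕ E(K, C_{i−1}), with C_{0} = IV.
P[1]: E(K, 0xC) = 0xF; 0xF ⊕ 0xF = 0x0.
P[2]: E(K, 0xF) = 0x6; 0xB ⊕ 0x6 = 0xD.
P[3]: E(K, 0xB) = 0x4; 0x5 ⊕ 0x4 = 0x1.

P[1] = 0x0, P[2] = 0xD, P[3] = 0x1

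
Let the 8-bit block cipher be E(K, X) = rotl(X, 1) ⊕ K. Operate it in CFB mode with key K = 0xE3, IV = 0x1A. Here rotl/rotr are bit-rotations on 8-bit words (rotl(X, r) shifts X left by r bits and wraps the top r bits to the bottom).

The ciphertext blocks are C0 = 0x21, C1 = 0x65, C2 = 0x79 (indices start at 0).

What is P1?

P1 = 0xC4

CFB decryption: P_i = C_i ⊕ E(K, C_{i−1}), with C_{−1} = IV.
P1: E(K, 0x21) = 0xA1; 0x65 ⊕ 0xA1 = 0xC4.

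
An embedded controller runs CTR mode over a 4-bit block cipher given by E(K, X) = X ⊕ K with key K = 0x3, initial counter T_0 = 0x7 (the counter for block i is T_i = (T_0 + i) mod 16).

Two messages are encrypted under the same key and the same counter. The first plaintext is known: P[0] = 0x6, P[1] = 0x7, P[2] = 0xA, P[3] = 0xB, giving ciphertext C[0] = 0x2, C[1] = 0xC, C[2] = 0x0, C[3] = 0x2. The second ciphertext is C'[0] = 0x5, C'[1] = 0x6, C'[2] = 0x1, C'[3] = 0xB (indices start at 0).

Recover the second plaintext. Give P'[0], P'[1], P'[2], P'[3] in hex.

In CTR with a reused counter, both messages share the same keystream S_i, so C_i ⊕ C'_i = P_i ⊕ P'_i and thus P'_i = P_i ⊕ C_i ⊕ C'_i.
P'[0]: 0x6 ⊕ 0x2 ⊕ 0x5 = 0x1.
P'[1]: 0x7 ⊕ 0xC ⊕ 0x6 = 0xD.
P'[2]: 0xA ⊕ 0x0 ⊕ 0x1 = 0xB.
P'[3]: 0xB ⊕ 0x2 ⊕ 0xB = 0x2.

P'[0] = 0x1, P'[1] = 0xD, P'[2] = 0xB, P'[3] = 0x2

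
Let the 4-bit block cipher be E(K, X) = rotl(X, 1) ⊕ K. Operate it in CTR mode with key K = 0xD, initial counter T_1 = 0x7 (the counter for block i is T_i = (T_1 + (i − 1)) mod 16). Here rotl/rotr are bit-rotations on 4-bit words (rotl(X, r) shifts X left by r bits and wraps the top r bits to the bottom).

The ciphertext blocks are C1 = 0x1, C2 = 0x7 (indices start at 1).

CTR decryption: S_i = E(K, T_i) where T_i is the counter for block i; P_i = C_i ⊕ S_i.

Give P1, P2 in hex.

P1 = 0x2, P2 = 0xB

P1: T = 0x7, S = E(K, T) = 0x3; 0x1 ⊕ 0x3 = 0x2.
P2: T = 0x8, S = E(K, T) = 0xC; 0x7 ⊕ 0xC = 0xB.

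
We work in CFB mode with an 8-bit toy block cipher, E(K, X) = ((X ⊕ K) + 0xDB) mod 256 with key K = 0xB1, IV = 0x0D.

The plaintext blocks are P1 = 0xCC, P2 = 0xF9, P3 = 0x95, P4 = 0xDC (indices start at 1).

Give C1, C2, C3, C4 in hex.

C1 = 0x5B, C2 = 0x3C, C3 = 0xFD, C4 = 0xFB

CFB encryption: C_i = P_i ⊕ E(K, C_{i−1}), with C_{0} = IV.
C1: E(K, 0x0D) = 0x97; 0xCC ⊕ 0x97 = 0x5B.
C2: E(K, 0x5B) = 0xC5; 0xF9 ⊕ 0xC5 = 0x3C.
C3: E(K, 0x3C) = 0x68; 0x95 ⊕ 0x68 = 0xFD.
C4: E(K, 0xFD) = 0x27; 0xDC ⊕ 0x27 = 0xFB.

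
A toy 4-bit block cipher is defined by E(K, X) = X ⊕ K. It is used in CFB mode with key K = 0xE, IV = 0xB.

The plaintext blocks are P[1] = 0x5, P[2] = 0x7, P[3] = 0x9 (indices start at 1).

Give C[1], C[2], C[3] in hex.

CFB encryption: C_i = P_i ⊕ E(K, C_{i−1}), with C_{0} = IV.
C[1]: E(K, 0xB) = 0x5; 0x5 ⊕ 0x5 = 0x0.
C[2]: E(K, 0x0) = 0xE; 0x7 ⊕ 0xE = 0x9.
C[3]: E(K, 0x9) = 0x7; 0x9 ⊕ 0x7 = 0xE.

C[1] = 0x0, C[2] = 0x9, C[3] = 0xE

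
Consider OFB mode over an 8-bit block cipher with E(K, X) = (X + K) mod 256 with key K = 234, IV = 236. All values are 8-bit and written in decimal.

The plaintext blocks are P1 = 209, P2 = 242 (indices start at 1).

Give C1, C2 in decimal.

OFB encryption: S_i = E(K, S_{i−1}) with S_{0} = IV; C_i = P_i ⊕ S_i.
C1: S = E(K, 236) = 214; 209 ⊕ 214 = 7.
C2: S = E(K, 214) = 192; 242 ⊕ 192 = 50.

C1 = 7, C2 = 50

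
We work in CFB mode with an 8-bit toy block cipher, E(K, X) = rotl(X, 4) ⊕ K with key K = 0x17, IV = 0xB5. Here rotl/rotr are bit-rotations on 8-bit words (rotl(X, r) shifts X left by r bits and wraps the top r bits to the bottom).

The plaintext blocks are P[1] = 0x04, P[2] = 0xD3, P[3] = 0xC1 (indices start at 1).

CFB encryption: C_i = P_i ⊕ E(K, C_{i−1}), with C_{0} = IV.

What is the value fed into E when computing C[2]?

0x48

C[1]: E(K, 0xB5) = 0x4C; 0x04 ⊕ 0x4C = 0x48.
C[2]: E(K, 0x48) = 0x93; 0xD3 ⊕ 0x93 = 0x40.
So the input to E for block [2] is 0x48.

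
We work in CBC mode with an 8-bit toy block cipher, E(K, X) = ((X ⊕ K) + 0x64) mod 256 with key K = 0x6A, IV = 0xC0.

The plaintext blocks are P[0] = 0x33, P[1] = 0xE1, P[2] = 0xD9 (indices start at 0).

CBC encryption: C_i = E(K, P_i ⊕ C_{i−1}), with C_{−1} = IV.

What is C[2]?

C[0]: P[0] ⊕ 0xC0 = 0xF3; E(K, 0xF3) = 0xFD.
C[1]: P[1] ⊕ 0xFD = 0x1C; E(K, 0x1C) = 0xDA.
C[2]: P[2] ⊕ 0xDA = 0x03; E(K, 0x03) = 0xCD.

C[2] = 0xCD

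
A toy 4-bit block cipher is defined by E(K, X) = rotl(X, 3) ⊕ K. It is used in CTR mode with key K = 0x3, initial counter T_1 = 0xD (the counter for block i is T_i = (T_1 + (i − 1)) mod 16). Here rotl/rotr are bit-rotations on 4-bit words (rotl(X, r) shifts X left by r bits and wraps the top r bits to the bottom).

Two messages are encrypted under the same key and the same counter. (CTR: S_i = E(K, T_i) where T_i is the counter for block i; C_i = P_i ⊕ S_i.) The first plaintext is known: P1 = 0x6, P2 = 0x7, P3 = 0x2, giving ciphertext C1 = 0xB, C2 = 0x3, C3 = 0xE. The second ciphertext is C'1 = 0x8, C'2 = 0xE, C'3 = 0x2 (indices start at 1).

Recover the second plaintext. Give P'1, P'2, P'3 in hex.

P'1 = 0x5, P'2 = 0xA, P'3 = 0xE

In CTR with a reused counter, both messages share the same keystream S_i, so C_i ⊕ C'_i = P_i ⊕ P'_i and thus P'_i = P_i ⊕ C_i ⊕ C'_i.
P'1: 0x6 ⊕ 0xB ⊕ 0x8 = 0x5.
P'2: 0x7 ⊕ 0x3 ⊕ 0xE = 0xA.
P'3: 0x2 ⊕ 0xE ⊕ 0x2 = 0xE.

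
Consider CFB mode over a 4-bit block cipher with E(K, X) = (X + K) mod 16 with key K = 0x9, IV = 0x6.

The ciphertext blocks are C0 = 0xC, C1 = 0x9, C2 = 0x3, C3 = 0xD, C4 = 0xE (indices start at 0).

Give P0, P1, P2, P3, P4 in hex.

CFB decryption: P_i = C_i ⊕ E(K, C_{i−1}), with C_{−1} = IV.
P0: E(K, 0x6) = 0xF; 0xC ⊕ 0xF = 0x3.
P1: E(K, 0xC) = 0x5; 0x9 ⊕ 0x5 = 0xC.
P2: E(K, 0x9) = 0x2; 0x3 ⊕ 0x2 = 0x1.
P3: E(K, 0x3) = 0xC; 0xD ⊕ 0xC = 0x1.
P4: E(K, 0xD) = 0x6; 0xE ⊕ 0x6 = 0x8.

P0 = 0x3, P1 = 0xC, P2 = 0x1, P3 = 0x1, P4 = 0x8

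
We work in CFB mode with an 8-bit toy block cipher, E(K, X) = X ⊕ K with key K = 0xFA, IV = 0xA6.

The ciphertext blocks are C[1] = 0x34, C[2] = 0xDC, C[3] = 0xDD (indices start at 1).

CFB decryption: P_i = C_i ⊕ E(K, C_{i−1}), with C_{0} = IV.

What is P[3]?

P[3]: E(K, 0xDC) = 0x26; 0xDD ⊕ 0x26 = 0xFB.

P[3] = 0xFB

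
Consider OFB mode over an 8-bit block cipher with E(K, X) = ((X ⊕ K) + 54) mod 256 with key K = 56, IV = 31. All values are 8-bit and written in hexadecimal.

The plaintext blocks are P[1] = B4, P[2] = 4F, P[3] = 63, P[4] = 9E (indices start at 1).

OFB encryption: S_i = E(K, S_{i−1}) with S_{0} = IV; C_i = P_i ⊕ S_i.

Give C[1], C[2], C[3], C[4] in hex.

C[1]: S = E(K, 31) = BB; B4 ⊕ BB = 0F.
C[2]: S = E(K, BB) = 41; 4F ⊕ 41 = 0E.
C[3]: S = E(K, 41) = 6B; 63 ⊕ 6B = 08.
C[4]: S = E(K, 6B) = 91; 9E ⊕ 91 = 0F.

C[1] = 0F, C[2] = 0E, C[3] = 08, C[4] = 0F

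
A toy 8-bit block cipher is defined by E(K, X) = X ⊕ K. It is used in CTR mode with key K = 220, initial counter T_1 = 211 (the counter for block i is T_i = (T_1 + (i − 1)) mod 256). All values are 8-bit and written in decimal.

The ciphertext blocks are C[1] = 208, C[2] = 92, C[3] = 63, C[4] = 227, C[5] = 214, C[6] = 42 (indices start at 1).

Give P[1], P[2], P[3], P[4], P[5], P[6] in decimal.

P[1] = 223, P[2] = 84, P[3] = 54, P[4] = 233, P[5] = 221, P[6] = 46

CTR decryption: S_i = E(K, T_i) where T_i is the counter for block i; P_i = C_i ⊕ S_i.
P[1]: T = 211, S = E(K, T) = 15; 208 ⊕ 15 = 223.
P[2]: T = 212, S = E(K, T) = 8; 92 ⊕ 8 = 84.
P[3]: T = 213, S = E(K, T) = 9; 63 ⊕ 9 = 54.
P[4]: T = 214, S = E(K, T) = 10; 227 ⊕ 10 = 233.
P[5]: T = 215, S = E(K, T) = 11; 214 ⊕ 11 = 221.
P[6]: T = 216, S = E(K, T) = 4; 42 ⊕ 4 = 46.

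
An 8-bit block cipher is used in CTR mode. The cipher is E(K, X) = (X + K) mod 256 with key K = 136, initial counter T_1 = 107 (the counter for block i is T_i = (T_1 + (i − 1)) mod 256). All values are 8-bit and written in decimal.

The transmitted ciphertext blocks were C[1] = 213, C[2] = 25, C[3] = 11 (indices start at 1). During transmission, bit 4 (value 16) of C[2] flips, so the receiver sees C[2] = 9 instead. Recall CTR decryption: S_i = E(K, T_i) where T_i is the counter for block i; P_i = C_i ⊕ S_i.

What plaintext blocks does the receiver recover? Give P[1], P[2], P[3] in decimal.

P[1] = 38, P[2] = 253, P[3] = 254

Only C[2] changed, to 9. In CTR, a change in C_i flips the same bit in P_i only; the keystream is unaffected. Decrypting the received ciphertext:
P[1]: T = 107, S = E(K, T) = 243; 213 ⊕ 243 = 38.
P[2]: T = 108, S = E(K, T) = 244; 9 ⊕ 244 = 253.
P[3]: T = 109, S = E(K, T) = 245; 11 ⊕ 245 = 254.
Blocks that differ from the original plaintext: P[2].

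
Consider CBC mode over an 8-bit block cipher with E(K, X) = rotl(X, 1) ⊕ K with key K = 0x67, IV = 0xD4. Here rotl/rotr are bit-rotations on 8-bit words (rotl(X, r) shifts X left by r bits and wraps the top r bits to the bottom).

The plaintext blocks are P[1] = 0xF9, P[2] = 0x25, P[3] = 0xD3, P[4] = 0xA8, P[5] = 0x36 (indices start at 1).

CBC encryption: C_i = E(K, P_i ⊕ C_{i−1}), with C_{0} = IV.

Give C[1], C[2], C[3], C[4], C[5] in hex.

C[1]: P[1] ⊕ 0xD4 = 0x2D; E(K, 0x2D) = 0x3D.
C[2]: P[2] ⊕ 0x3D = 0x18; E(K, 0x18) = 0x57.
C[3]: P[3] ⊕ 0x57 = 0x84; E(K, 0x84) = 0x6E.
C[4]: P[4] ⊕ 0x6E = 0xC6; E(K, 0xC6) = 0xEA.
C[5]: P[5] ⊕ 0xEA = 0xDC; E(K, 0xDC) = 0xDE.

C[1] = 0x3D, C[2] = 0x57, C[3] = 0x6E, C[4] = 0xEA, C[5] = 0xDE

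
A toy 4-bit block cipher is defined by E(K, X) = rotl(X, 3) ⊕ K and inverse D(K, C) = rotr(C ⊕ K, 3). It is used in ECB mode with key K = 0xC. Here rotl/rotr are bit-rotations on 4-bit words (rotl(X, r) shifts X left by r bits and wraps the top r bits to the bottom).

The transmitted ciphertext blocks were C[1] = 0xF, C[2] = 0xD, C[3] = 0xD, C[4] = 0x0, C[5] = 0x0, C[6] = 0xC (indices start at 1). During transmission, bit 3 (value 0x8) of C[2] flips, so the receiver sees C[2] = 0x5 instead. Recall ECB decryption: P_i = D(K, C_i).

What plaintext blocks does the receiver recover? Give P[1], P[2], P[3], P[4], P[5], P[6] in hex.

Only C[2] changed, to 0x5. In ECB, a change in C_i affects only P_i. Decrypting the received ciphertext:
P[1]: D(K, 0xF) = 0x6.
P[2]: D(K, 0x5) = 0x3.
P[3]: D(K, 0xD) = 0x2.
P[4]: D(K, 0x0) = 0x9.
P[5]: D(K, 0x0) = 0x9.
P[6]: D(K, 0xC) = 0x0.
Blocks that differ from the original plaintext: P[2].

P[1] = 0x6, P[2] = 0x3, P[3] = 0x2, P[4] = 0x9, P[5] = 0x9, P[6] = 0x0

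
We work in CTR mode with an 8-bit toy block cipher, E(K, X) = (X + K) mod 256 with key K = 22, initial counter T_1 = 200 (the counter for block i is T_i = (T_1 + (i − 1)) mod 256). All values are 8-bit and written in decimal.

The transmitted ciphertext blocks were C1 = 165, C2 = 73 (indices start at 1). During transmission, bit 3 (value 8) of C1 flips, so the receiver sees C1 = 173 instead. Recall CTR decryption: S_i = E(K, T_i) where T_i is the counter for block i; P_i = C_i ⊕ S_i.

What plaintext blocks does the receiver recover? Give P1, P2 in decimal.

P1 = 115, P2 = 150

Only C1 changed, to 173. In CTR, a change in C_i flips the same bit in P_i only; the keystream is unaffected. Decrypting the received ciphertext:
P1: T = 200, S = E(K, T) = 222; 173 ⊕ 222 = 115.
P2: T = 201, S = E(K, T) = 223; 73 ⊕ 223 = 150.
Blocks that differ from the original plaintext: P1.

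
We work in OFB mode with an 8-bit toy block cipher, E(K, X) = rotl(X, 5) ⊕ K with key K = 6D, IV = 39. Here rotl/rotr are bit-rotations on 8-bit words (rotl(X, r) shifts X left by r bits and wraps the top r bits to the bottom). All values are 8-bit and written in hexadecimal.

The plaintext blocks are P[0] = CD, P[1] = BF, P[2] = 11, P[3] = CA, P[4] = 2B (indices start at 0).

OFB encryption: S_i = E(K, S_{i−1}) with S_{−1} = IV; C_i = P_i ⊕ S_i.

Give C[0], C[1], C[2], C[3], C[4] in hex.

C[0]: S = E(K, 39) = 4A; CD ⊕ 4A = 87.
C[1]: S = E(K, 4A) = 24; BF ⊕ 24 = 9B.
C[2]: S = E(K, 24) = E9; 11 ⊕ E9 = F8.
C[3]: S = E(K, E9) = 50; CA ⊕ 50 = 9A.
C[4]: S = E(K, 50) = 67; 2B ⊕ 67 = 4C.

C[0] = 87, C[1] = 9B, C[2] = F8, C[3] = 9A, C[4] = 4C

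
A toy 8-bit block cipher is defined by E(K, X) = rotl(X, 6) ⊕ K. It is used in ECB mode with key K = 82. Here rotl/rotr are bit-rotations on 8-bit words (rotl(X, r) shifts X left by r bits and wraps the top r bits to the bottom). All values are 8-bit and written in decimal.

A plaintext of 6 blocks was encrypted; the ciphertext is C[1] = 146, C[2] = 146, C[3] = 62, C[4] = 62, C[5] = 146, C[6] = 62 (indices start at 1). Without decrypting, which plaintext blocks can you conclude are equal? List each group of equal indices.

ECB encrypts each block independently with the same key, so equal ciphertext blocks imply equal plaintext blocks.
C[1] = C[2] = C[5] = 146, so P[1] = P[2] = P[5].
C[3] = C[4] = C[6] = 62, so P[3] = P[4] = P[6].

P[1] = P[2] = P[5]; P[3] = P[4] = P[6]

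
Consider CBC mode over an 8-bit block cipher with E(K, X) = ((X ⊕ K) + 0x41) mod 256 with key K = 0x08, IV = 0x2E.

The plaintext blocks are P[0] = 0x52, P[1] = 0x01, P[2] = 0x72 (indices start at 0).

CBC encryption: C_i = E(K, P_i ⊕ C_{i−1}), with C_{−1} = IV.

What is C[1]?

C[0]: P[0] ⊕ 0x2E = 0x7C; E(K, 0x7C) = 0xB5.
C[1]: P[1] ⊕ 0xB5 = 0xB4; E(K, 0xB4) = 0xFD.

C[1] = 0xFD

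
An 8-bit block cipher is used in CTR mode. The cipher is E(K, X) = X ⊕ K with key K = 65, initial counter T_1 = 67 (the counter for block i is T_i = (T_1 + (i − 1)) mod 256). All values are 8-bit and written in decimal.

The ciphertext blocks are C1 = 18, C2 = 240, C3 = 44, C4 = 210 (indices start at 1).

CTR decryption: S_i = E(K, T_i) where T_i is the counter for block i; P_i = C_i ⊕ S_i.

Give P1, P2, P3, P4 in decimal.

P1 = 16, P2 = 245, P3 = 40, P4 = 213

P1: T = 67, S = E(K, T) = 2; 18 ⊕ 2 = 16.
P2: T = 68, S = E(K, T) = 5; 240 ⊕ 5 = 245.
P3: T = 69, S = E(K, T) = 4; 44 ⊕ 4 = 40.
P4: T = 70, S = E(K, T) = 7; 210 ⊕ 7 = 213.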